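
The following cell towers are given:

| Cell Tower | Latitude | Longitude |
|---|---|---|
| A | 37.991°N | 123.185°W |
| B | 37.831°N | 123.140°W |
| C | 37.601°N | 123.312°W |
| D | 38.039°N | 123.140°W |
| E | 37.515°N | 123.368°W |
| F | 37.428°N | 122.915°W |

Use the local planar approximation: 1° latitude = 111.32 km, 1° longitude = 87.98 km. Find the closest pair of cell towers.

Pairwise distances:
A–D: 6.650 km
C–E: 10.767 km
A–B: 18.246 km
B–D: 23.155 km
B–C: 29.741 km
C–F: 39.886 km
B–E: 40.495 km
E–F: 41.015 km
A–C: 44.830 km
B–F: 49.035 km
C–D: 51.052 km
A–E: 55.380 km
D–E: 61.684 km
A–F: 67.024 km
D–F: 70.839 km
Closest pair: A–D at 6.650 km.

A and D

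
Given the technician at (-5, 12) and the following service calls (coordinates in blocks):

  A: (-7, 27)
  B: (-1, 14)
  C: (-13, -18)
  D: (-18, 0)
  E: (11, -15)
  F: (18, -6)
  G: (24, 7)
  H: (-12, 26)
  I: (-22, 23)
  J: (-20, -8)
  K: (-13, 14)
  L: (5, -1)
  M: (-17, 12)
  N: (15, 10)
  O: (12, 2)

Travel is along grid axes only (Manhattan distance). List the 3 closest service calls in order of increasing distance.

B, K, M

Distances from (-5, 12):
A: |-2| + |15| = 2 + 15 = 17 blocks
B: |4| + |2| = 4 + 2 = 6 blocks
C: |-8| + |-30| = 8 + 30 = 38 blocks
D: |-13| + |-12| = 13 + 12 = 25 blocks
E: |16| + |-27| = 16 + 27 = 43 blocks
F: |23| + |-18| = 23 + 18 = 41 blocks
G: |29| + |-5| = 29 + 5 = 34 blocks
H: |-7| + |14| = 7 + 14 = 21 blocks
I: |-17| + |11| = 17 + 11 = 28 blocks
J: |-15| + |-20| = 15 + 20 = 35 blocks
K: |-8| + |2| = 8 + 2 = 10 blocks
L: |10| + |-13| = 10 + 13 = 23 blocks
M: |-12| + |0| = 12 + 0 = 12 blocks
N: |20| + |-2| = 20 + 2 = 22 blocks
O: |17| + |-10| = 17 + 10 = 27 blocks
Sorted: B (6 blocks) < K (10 blocks) < M (12 blocks) < A (17 blocks) < H (21 blocks) < …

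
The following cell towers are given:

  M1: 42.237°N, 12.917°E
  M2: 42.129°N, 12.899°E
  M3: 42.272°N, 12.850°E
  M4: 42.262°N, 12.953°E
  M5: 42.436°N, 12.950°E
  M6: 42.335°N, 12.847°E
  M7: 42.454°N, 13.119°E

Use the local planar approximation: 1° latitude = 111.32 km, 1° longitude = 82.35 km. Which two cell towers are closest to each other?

Pairwise distances:
M1–M2: √((-0.108·111.32)² + (-0.018·82.35)²) = √(144.54195 + 2.19721) = 12.114 km
M1–M3: √((0.035·111.32)² + (-0.067·82.35)²) = √(15.18037 + 30.44225) = 6.754 km
M1–M4: √((0.025·111.32)² + (0.036·82.35)²) = √(7.74509 + 8.78885) = 4.066 km
M1–M5: √((0.199·111.32)² + (0.033·82.35)²) = √(490.74123 + 7.38508) = 22.319 km
M1–M6: √((0.098·111.32)² + (-0.070·82.35)²) = √(119.01414 + 33.22946) = 12.339 km
M1–M7: √((0.217·111.32)² + (0.202·82.35)²) = √(583.53359 + 276.71324) = 29.330 km
M2–M3: √((0.143·111.32)² + (-0.049·82.35)²) = √(253.40692 + 16.28244) = 16.422 km
M2–M4: √((0.133·111.32)² + (0.054·82.35)²) = √(219.20461 + 19.77492) = 15.459 km
M2–M5: √((0.307·111.32)² + (0.051·82.35)²) = √(1167.94703 + 17.63874) = 34.432 km
M2–M6: √((0.206·111.32)² + (-0.052·82.35)²) = √(525.87295 + 18.33724) = 23.328 km
M2–M7: √((0.325·111.32)² + (0.220·82.35)²) = √(1308.92004 + 328.22569) = 40.462 km
M3–M4: √((-0.010·111.32)² + (0.103·82.35)²) = √(1.23921 + 71.94517) = 8.555 km
M3–M5: √((0.164·111.32)² + (0.100·82.35)²) = √(333.29906 + 67.81522) = 20.028 km
M3–M6: √((0.063·111.32)² + (-0.003·82.35)²) = √(49.18441 + 0.06103) = 7.018 km
M3–M7: √((0.182·111.32)² + (0.269·82.35)²) = √(410.47732 + 490.71775) = 30.020 km
M4–M5: √((0.174·111.32)² + (-0.003·82.35)²) = √(375.18450 + 0.06103) = 19.371 km
M4–M6: √((0.073·111.32)² + (-0.106·82.35)²) = √(66.03773 + 76.19719) = 11.926 km
M4–M7: √((0.192·111.32)² + (0.166·82.35)²) = √(456.82394 + 186.87163) = 25.371 km
M5–M6: √((-0.101·111.32)² + (-0.103·82.35)²) = √(126.41224 + 71.94517) = 14.084 km
M5–M7: √((0.018·111.32)² + (0.169·82.35)²) = √(4.01505 + 193.68706) = 14.061 km
M6–M7: √((0.119·111.32)² + (0.272·82.35)²) = √(175.48513 + 501.72416) = 26.023 km
Closest pair: M1–M4 at 4.066 km.

M1 and M4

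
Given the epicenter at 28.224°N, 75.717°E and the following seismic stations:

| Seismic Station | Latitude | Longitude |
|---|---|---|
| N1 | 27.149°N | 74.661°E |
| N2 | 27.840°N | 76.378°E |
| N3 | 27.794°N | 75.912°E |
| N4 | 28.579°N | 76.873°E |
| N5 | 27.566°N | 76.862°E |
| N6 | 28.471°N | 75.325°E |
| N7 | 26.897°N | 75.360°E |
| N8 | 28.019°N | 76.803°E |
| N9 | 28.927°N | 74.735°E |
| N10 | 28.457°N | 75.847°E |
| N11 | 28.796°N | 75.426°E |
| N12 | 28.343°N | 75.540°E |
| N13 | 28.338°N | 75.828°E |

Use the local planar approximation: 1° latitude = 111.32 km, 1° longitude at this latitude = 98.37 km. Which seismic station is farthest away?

Distances from 28.224°N, 75.717°E:
N1: √((-1.075·111.32)² + (-1.056·98.37)²) = √(14320.66956 + 10790.78847) = 158.466 km
N2: √((-0.384·111.32)² + (0.661·98.37)²) = √(1827.29575 + 4227.93461) = 77.815 km
N3: √((-0.430·111.32)² + (0.195·98.37)²) = √(2291.30713 + 367.95488) = 51.568 km
N4: √((0.355·111.32)² + (1.156·98.37)²) = √(1561.71975 + 12931.26498) = 120.387 km
N5: √((-0.658·111.32)² + (1.145·98.37)²) = √(5365.35154 + 12686.33911) = 134.357 km
N6: √((0.247·111.32)² + (-0.392·98.37)²) = √(756.03222 + 1486.95381) = 47.360 km
N7: √((-1.327·111.32)² + (-0.357·98.37)²) = √(21821.68292 + 1233.28025) = 151.839 km
N8: √((-0.205·111.32)² + (1.086·98.37)²) = √(520.77978 + 11412.61044) = 109.240 km
N9: √((0.703·111.32)² + (-0.982·98.37)²) = √(6124.30830 + 9331.43249) = 124.321 km
N10: √((0.233·111.32)² + (0.130·98.37)²) = √(672.75702 + 163.53550) = 28.919 km
N11: √((0.572·111.32)² + (-0.291·98.37)²) = √(4054.51072 + 819.42898) = 69.814 km
N12: √((0.119·111.32)² + (-0.177·98.37)²) = √(175.48513 + 303.15998) = 21.878 km
N13: √((0.114·111.32)² + (0.111·98.37)²) = √(161.04828 + 119.22609) = 16.741 km
Maximum: N1 at 158.466 km.

N1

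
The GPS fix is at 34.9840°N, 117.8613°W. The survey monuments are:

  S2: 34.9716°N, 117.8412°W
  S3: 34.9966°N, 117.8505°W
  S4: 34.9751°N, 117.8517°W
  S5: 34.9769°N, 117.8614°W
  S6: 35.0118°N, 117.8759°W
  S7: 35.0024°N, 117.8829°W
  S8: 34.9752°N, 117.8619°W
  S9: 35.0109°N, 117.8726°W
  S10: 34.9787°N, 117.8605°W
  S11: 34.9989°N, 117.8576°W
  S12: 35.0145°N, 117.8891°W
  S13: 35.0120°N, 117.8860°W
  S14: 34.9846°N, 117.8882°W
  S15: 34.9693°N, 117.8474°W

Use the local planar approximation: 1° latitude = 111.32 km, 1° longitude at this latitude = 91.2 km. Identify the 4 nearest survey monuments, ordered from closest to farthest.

Distances from 34.9840°N, 117.8613°W:
S2: 2.2947 km
S3: 1.7139 km
S4: 1.3222 km
S5: 0.7904 km
S6: 3.3690 km
S7: 2.8418 km
S8: 0.9811 km
S9: 3.1669 km
S10: 0.5945 km
S11: 1.6926 km
S12: 4.2374 km
S13: 3.8458 km
S14: 2.4542 km
S15: 2.0700 km
Sorted: S10 (0.5945 km) < S5 (0.7904 km) < S8 (0.9811 km) < S4 (1.3222 km) < S11 (1.6926 km) < S3 (1.7139 km) < …

S10, S5, S8, S4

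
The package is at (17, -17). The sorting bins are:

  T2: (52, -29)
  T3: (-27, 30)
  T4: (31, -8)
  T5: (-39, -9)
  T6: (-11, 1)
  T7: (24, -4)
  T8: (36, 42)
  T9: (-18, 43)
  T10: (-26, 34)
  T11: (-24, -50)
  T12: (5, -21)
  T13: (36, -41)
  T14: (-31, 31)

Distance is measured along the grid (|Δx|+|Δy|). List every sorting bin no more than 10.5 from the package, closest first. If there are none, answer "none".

Distances from (17, -17):
T2: |35| + |-12| = 35 + 12 = 47
T3: |-44| + |47| = 44 + 47 = 91
T4: |14| + |9| = 14 + 9 = 23
T5: |-56| + |8| = 56 + 8 = 64
T6: |-28| + |18| = 28 + 18 = 46
T7: |7| + |13| = 7 + 13 = 20
T8: |19| + |59| = 19 + 59 = 78
T9: |-35| + |60| = 35 + 60 = 95
T10: |-43| + |51| = 43 + 51 = 94
T11: |-41| + |-33| = 41 + 33 = 74
T12: |-12| + |-4| = 12 + 4 = 16
T13: |19| + |-24| = 19 + 24 = 43
T14: |-48| + |48| = 48 + 48 = 96
Threshold 10.5: none within range.

none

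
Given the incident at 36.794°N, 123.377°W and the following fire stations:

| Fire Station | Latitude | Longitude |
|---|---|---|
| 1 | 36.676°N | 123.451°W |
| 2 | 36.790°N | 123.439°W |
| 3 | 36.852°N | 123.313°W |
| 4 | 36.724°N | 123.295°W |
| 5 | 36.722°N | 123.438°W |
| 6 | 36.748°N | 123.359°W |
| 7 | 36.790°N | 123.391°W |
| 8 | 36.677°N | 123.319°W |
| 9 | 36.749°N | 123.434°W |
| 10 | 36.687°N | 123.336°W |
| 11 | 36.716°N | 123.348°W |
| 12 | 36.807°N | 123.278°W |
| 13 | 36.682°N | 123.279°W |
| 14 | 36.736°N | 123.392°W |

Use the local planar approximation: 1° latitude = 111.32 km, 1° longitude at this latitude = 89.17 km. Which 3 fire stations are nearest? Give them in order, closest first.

Distances from 36.794°N, 123.377°W:
1: √((-0.118·111.32)² + (-0.074·89.17)²) = √(172.54819 + 43.54126) = 14.700 km
2: √((-0.004·111.32)² + (-0.062·89.17)²) = √(0.19827 + 30.56475) = 5.546 km
3: √((0.058·111.32)² + (0.064·89.17)²) = √(41.68717 + 32.56848) = 8.617 km
4: √((-0.070·111.32)² + (0.082·89.17)²) = √(60.72150 + 53.46447) = 10.686 km
5: √((-0.072·111.32)² + (-0.061·89.17)²) = √(64.24087 + 29.58675) = 9.686 km
6: √((-0.046·111.32)² + (0.018·89.17)²) = √(26.22177 + 2.57622) = 5.366 km
7: √((-0.004·111.32)² + (-0.014·89.17)²) = √(0.19827 + 1.55845) = 1.325 km
8: √((-0.117·111.32)² + (0.058·89.17)²) = √(169.63604 + 26.74814) = 14.014 km
9: √((-0.045·111.32)² + (-0.057·89.17)²) = √(25.09409 + 25.83374) = 7.136 km
10: √((-0.107·111.32)² + (0.041·89.17)²) = √(141.87764 + 13.36612) = 12.460 km
11: √((-0.078·111.32)² + (0.029·89.17)²) = √(75.39379 + 6.68703) = 9.060 km
12: √((0.013·111.32)² + (0.099·89.17)²) = √(2.09427 + 77.93058) = 8.946 km
13: √((-0.112·111.32)² + (0.098·89.17)²) = √(155.44703 + 76.36418) = 15.225 km
14: √((-0.058·111.32)² + (-0.015·89.17)²) = √(41.68717 + 1.78904) = 6.594 km
Sorted: 7 (1.325 km) < 6 (5.366 km) < 2 (5.546 km) < 14 (6.594 km) < 9 (7.136 km) < …

7, 6, 2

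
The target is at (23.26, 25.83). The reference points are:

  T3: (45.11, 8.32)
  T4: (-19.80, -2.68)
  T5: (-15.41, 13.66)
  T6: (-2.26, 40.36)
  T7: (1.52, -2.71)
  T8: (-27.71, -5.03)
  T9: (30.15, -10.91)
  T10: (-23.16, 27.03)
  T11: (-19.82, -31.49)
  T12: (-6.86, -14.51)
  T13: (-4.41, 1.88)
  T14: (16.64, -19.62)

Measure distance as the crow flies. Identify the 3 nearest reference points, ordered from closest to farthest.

Distances from (23.26, 25.83):
T3: √((21.85)² + (-17.51)²) = √(477.4225 + 306.6001) = 28.00
T4: √((-43.06)² + (-28.51)²) = √(1854.1636 + 812.8201) = 51.64
T5: √((-38.67)² + (-12.17)²) = √(1495.3689 + 148.1089) = 40.54
T6: √((-25.52)² + (14.53)²) = √(651.2704 + 211.1209) = 29.37
T7: √((-21.74)² + (-28.54)²) = √(472.6276 + 814.5316) = 35.88
T8: √((-50.97)² + (-30.86)²) = √(2597.9409 + 952.3396) = 59.58
T9: √((6.89)² + (-36.74)²) = √(47.4721 + 1349.8276) = 37.38
T10: √((-46.42)² + (1.20)²) = √(2154.8164 + 1.4400) = 46.44
T11: √((-43.08)² + (-57.32)²) = √(1855.8864 + 3285.5824) = 71.70
T12: √((-30.12)² + (-40.34)²) = √(907.2144 + 1627.3156) = 50.34
T13: √((-27.67)² + (-23.95)²) = √(765.6289 + 573.6025) = 36.60
T14: √((-6.62)² + (-45.45)²) = √(43.8244 + 2065.7025) = 45.93
Sorted: T3 (28.00) < T6 (29.37) < T7 (35.88) < T13 (36.60) < T9 (37.38) < …

T3, T6, T7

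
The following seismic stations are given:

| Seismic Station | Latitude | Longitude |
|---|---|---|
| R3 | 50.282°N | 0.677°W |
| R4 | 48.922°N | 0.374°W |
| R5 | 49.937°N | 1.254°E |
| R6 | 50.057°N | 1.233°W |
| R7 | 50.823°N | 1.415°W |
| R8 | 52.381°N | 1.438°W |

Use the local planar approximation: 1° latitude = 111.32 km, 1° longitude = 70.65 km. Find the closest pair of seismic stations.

R3 and R6

Pairwise distances:
R3–R4: 152.901 km
R3–R5: 141.728 km
R3–R6: 46.587 km
R3–R7: 79.659 km
R3–R8: 239.766 km
R4–R5: 161.232 km
R4–R6: 140.168 km
R4–R7: 224.035 km
R4–R8: 392.325 km
R5–R6: 176.214 km
R5–R7: 212.802 km
R5–R8: 331.952 km
R6–R7: 86.235 km
R6–R8: 259.113 km
R7–R8: 173.444 km
Closest pair: R3–R6 at 46.587 km.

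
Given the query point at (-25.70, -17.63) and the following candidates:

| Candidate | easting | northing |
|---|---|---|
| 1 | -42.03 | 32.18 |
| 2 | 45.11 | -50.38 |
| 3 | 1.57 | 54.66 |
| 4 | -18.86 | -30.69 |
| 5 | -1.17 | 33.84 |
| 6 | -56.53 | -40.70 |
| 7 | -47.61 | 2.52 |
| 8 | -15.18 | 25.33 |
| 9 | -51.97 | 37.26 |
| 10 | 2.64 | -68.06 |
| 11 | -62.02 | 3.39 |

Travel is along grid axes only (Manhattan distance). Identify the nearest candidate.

4

Distances from (-25.70, -17.63):
1: |-16.33| + |49.81| = 16.33 + 49.81 = 66.14
2: |70.81| + |-32.75| = 70.81 + 32.75 = 103.56
3: |27.27| + |72.29| = 27.27 + 72.29 = 99.56
4: |6.84| + |-13.06| = 6.84 + 13.06 = 19.90
5: |24.53| + |51.47| = 24.53 + 51.47 = 76.00
6: |-30.83| + |-23.07| = 30.83 + 23.07 = 53.90
7: |-21.91| + |20.15| = 21.91 + 20.15 = 42.06
8: |10.52| + |42.96| = 10.52 + 42.96 = 53.48
9: |-26.27| + |54.89| = 26.27 + 54.89 = 81.16
10: |28.34| + |-50.43| = 28.34 + 50.43 = 78.77
11: |-36.32| + |21.02| = 36.32 + 21.02 = 57.34
Minimum: 4 at 19.90.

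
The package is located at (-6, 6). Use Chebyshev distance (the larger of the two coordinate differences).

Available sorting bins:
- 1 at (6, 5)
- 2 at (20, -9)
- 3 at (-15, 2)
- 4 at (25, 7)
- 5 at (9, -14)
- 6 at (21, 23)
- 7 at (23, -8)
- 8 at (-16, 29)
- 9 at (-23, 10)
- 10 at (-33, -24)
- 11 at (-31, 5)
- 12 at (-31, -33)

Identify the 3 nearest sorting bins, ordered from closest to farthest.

3, 1, 9

Distances from (-6, 6):
1: max(|12|, |-1|) = 12
2: max(|26|, |-15|) = 26
3: max(|-9|, |-4|) = 9
4: max(|31|, |1|) = 31
5: max(|15|, |-20|) = 20
6: max(|27|, |17|) = 27
7: max(|29|, |-14|) = 29
8: max(|-10|, |23|) = 23
9: max(|-17|, |4|) = 17
10: max(|-27|, |-30|) = 30
11: max(|-25|, |-1|) = 25
12: max(|-25|, |-39|) = 39
Sorted: 3 (9) < 1 (12) < 9 (17) < 5 (20) < 8 (23) < …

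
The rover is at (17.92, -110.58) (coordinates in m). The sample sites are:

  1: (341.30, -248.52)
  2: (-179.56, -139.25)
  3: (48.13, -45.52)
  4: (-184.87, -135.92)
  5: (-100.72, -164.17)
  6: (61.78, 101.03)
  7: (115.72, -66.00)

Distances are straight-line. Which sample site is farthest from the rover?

1

Distances from (17.92, -110.58):
1: 351.57 m
2: 199.55 m
3: 71.73 m
4: 204.37 m
5: 130.18 m
6: 216.11 m
7: 107.48 m
Maximum: 1 at 351.57 m.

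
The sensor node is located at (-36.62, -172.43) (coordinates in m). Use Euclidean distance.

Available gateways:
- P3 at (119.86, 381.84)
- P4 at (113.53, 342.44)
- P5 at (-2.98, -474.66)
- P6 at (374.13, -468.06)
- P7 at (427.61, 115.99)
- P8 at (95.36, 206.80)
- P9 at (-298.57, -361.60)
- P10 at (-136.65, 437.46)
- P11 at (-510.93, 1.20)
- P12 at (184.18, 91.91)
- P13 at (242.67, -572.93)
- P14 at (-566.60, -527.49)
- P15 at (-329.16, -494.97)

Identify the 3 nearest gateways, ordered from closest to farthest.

Distances from (-36.62, -172.43):
P3: 575.94 m
P4: 536.32 m
P5: 304.10 m
P6: 506.08 m
P7: 546.53 m
P8: 401.54 m
P9: 323.11 m
P10: 618.04 m
P11: 505.09 m
P12: 344.42 m
P13: 488.27 m
P14: 637.92 m
P15: 435.44 m
Sorted: P5 (304.10 m) < P9 (323.11 m) < P12 (344.42 m) < P8 (401.54 m) < P15 (435.44 m) < …

P5, P9, P12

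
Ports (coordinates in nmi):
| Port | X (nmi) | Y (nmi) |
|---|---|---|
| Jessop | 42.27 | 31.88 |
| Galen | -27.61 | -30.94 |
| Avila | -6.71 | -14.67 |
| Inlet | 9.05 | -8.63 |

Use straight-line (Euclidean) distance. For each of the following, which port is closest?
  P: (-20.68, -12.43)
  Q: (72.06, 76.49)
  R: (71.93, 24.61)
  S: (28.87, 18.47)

P→Avila; Q→Jessop; R→Jessop; S→Jessop

P at (-20.68, -12.43):
  Jessop: √((62.95)² + (44.31)²) = √(3962.7025 + 1963.3761) = 76.98 nmi
  Galen: √((-6.93)² + (-18.51)²) = √(48.0249 + 342.6201) = 19.76 nmi
  Avila: √((13.97)² + (-2.24)²) = √(195.1609 + 5.0176) = 14.15 nmi
  Inlet: √((29.73)² + (3.80)²) = √(883.8729 + 14.4400) = 29.97 nmi
  → nearest: Avila (14.15 nmi)
Q at (72.06, 76.49):
  Jessop: √((-29.79)² + (-44.61)²) = √(887.4441 + 1990.0521) = 53.64 nmi
  Galen: √((-99.67)² + (-107.43)²) = √(9934.1089 + 11541.2049) = 146.54 nmi
  Avila: √((-78.77)² + (-91.16)²) = √(6204.7129 + 8310.1456) = 120.48 nmi
  Inlet: √((-63.01)² + (-85.12)²) = √(3970.2601 + 7245.4144) = 105.90 nmi
  → nearest: Jessop (53.64 nmi)
R at (71.93, 24.61):
  Jessop: √((-29.66)² + (7.27)²) = √(879.7156 + 52.8529) = 30.54 nmi
  Galen: √((-99.54)² + (-55.55)²) = √(9908.2116 + 3085.8025) = 113.99 nmi
  Avila: √((-78.64)² + (-39.28)²) = √(6184.2496 + 1542.9184) = 87.90 nmi
  Inlet: √((-62.88)² + (-33.24)²) = √(3953.8944 + 1104.8976) = 71.13 nmi
  → nearest: Jessop (30.54 nmi)
S at (28.87, 18.47):
  Jessop: √((13.40)² + (13.41)²) = √(179.5600 + 179.8281) = 18.96 nmi
  Galen: √((-56.48)² + (-49.41)²) = √(3189.9904 + 2441.3481) = 75.04 nmi
  Avila: √((-35.58)² + (-33.14)²) = √(1265.9364 + 1098.2596) = 48.62 nmi
  Inlet: √((-19.82)² + (-27.10)²) = √(392.8324 + 734.4100) = 33.57 nmi
  → nearest: Jessop (18.96 nmi)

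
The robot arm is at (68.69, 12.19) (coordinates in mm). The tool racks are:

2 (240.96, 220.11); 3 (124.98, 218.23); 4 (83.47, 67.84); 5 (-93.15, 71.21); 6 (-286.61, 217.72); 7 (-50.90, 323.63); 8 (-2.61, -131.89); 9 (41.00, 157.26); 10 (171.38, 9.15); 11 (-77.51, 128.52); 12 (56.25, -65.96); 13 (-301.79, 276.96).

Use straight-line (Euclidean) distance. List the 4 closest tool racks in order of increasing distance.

4, 12, 10, 9

Distances from (68.69, 12.19):
2: 270.01 mm
3: 213.59 mm
4: 57.58 mm
5: 172.27 mm
6: 410.46 mm
7: 333.61 mm
8: 160.76 mm
9: 147.69 mm
10: 102.73 mm
11: 186.83 mm
12: 79.13 mm
13: 455.37 mm
Sorted: 4 (57.58 mm) < 12 (79.13 mm) < 10 (102.73 mm) < 9 (147.69 mm) < 8 (160.76 mm) < 5 (172.27 mm) < …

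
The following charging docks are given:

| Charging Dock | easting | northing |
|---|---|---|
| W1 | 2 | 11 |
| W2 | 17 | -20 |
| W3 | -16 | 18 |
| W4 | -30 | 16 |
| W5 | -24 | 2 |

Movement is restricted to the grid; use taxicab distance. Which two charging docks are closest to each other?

Pairwise distances:
W1–W2: |15| + |-31| = 15 + 31 = 46
W1–W3: |-18| + |7| = 18 + 7 = 25
W1–W4: |-32| + |5| = 32 + 5 = 37
W1–W5: |-26| + |-9| = 26 + 9 = 35
W2–W3: |-33| + |38| = 33 + 38 = 71
W2–W4: |-47| + |36| = 47 + 36 = 83
W2–W5: |-41| + |22| = 41 + 22 = 63
W3–W4: |-14| + |-2| = 14 + 2 = 16
W3–W5: |-8| + |-16| = 8 + 16 = 24
W4–W5: |6| + |-14| = 6 + 14 = 20
Closest pair: W3–W4 at 16.

W3 and W4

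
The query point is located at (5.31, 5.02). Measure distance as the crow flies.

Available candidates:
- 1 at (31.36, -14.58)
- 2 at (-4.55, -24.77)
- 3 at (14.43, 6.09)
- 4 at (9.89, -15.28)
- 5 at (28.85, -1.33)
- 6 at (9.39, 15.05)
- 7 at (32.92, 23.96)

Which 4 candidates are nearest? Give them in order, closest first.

Distances from (5.31, 5.02):
1: √((26.05)² + (-19.60)²) = √(678.6025 + 384.1600) = 32.60
2: √((-9.86)² + (-29.79)²) = √(97.2196 + 887.4441) = 31.38
3: √((9.12)² + (1.07)²) = √(83.1744 + 1.1449) = 9.18
4: √((4.58)² + (-20.30)²) = √(20.9764 + 412.0900) = 20.81
5: √((23.54)² + (-6.35)²) = √(554.1316 + 40.3225) = 24.38
6: √((4.08)² + (10.03)²) = √(16.6464 + 100.6009) = 10.83
7: √((27.61)² + (18.94)²) = √(762.3121 + 358.7236) = 33.48
Sorted: 3 (9.18) < 6 (10.83) < 4 (20.81) < 5 (24.38) < 2 (31.38) < 1 (32.60) < …

3, 6, 4, 5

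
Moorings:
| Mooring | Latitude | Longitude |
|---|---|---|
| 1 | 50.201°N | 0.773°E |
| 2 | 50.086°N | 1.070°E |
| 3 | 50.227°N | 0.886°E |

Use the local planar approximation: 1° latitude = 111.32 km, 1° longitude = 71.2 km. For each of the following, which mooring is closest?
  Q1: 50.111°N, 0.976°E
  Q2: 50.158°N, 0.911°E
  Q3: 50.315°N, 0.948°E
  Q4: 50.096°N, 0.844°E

Q1→2; Q2→3; Q3→3; Q4→1

Q1 at 50.111°N, 0.976°E:
  1: √((0.090·111.32)² + (-0.203·71.2)²) = √(100.37635 + 208.90655) = 17.586 km
  2: √((-0.025·111.32)² + (0.094·71.2)²) = √(7.74509 + 44.79357) = 7.248 km
  3: √((0.116·111.32)² + (-0.090·71.2)²) = √(166.74867 + 41.06246) = 14.416 km
  → nearest: 2 (7.248 km)
Q2 at 50.158°N, 0.911°E:
  1: √((0.043·111.32)² + (-0.138·71.2)²) = √(22.91307 + 96.54242) = 10.930 km
  2: √((-0.072·111.32)² + (0.159·71.2)²) = √(64.24087 + 128.16051) = 13.871 km
  3: √((0.069·111.32)² + (-0.025·71.2)²) = √(58.99899 + 3.16840) = 7.885 km
  → nearest: 3 (7.885 km)
Q3 at 50.315°N, 0.948°E:
  1: √((-0.114·111.32)² + (-0.175·71.2)²) = √(161.04828 + 155.25160) = 17.785 km
  2: √((-0.229·111.32)² + (0.122·71.2)²) = √(649.85634 + 75.45354) = 26.932 km
  3: √((-0.088·111.32)² + (-0.062·71.2)²) = √(95.96475 + 19.48693) = 10.745 km
  → nearest: 3 (10.745 km)
Q4 at 50.096°N, 0.844°E:
  1: √((0.105·111.32)² + (-0.071·71.2)²) = √(136.62337 + 25.55505) = 12.735 km
  2: √((-0.010·111.32)² + (0.226·71.2)²) = √(1.23921 + 258.92672) = 16.130 km
  3: √((0.131·111.32)² + (0.042·71.2)²) = √(212.66156 + 8.94249) = 14.886 km
  → nearest: 1 (12.735 km)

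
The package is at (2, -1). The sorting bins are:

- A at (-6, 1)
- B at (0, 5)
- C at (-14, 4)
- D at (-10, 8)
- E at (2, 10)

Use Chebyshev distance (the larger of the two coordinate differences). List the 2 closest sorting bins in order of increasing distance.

Distances from (2, -1):
A: 8
B: 6
C: 16
D: 12
E: 11
Sorted: B (6) < A (8) < E (11) < D (12) < …

B, A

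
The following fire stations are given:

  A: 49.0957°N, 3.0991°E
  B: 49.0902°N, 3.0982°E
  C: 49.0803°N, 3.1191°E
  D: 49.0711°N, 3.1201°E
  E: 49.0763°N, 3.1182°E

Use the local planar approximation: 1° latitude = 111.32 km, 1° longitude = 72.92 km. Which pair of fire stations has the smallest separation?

Pairwise distances:
A–B: √((-0.0055·111.32)² + (-0.0009·72.92)²) = √(0.374862 + 0.004307) = 0.6158 km
A–C: √((-0.0154·111.32)² + (0.0200·72.92)²) = √(2.938920 + 2.126931) = 2.2507 km
A–D: √((-0.0246·111.32)² + (0.0210·72.92)²) = √(7.499229 + 2.344941) = 3.1375 km
A–E: √((-0.0194·111.32)² + (0.0191·72.92)²) = √(4.663907 + 1.939814) = 2.5698 km
B–C: √((-0.0099·111.32)² + (0.0209·72.92)²) = √(1.214554 + 2.322661) = 1.8807 km
B–D: √((-0.0191·111.32)² + (0.0219·72.92)²) = √(4.520777 + 2.550243) = 2.6591 km
B–E: √((-0.0139·111.32)² + (0.0200·72.92)²) = √(2.394286 + 2.126931) = 2.1263 km
C–D: √((-0.0092·111.32)² + (0.0010·72.92)²) = √(1.048871 + 0.005317) = 1.0267 km
C–E: √((-0.0040·111.32)² + (-0.0009·72.92)²) = √(0.198274 + 0.004307) = 0.4501 km
D–E: √((0.0052·111.32)² + (-0.0019·72.92)²) = √(0.335084 + 0.019196) = 0.5952 km
Closest pair: C–E at 0.4501 km.

C and E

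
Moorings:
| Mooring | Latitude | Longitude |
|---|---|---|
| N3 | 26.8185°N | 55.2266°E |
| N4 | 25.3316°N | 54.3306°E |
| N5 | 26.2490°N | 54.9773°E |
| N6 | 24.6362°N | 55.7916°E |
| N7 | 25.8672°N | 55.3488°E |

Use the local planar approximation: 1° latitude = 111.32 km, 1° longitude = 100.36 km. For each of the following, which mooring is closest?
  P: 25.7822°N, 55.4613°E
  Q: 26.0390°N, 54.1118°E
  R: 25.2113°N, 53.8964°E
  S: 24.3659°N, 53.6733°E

P at 25.7822°N, 55.4613°E:
  N3: √((1.0363·111.32)² + (-0.2347·100.36)²) = √(13308.140940 + 554.814093) = 117.7411 km
  N4: √((-0.4506·111.32)² + (-1.1307·100.36)²) = √(2516.105054 + 12877.041331) = 124.0691 km
  N5: √((0.4668·111.32)² + (-0.4840·100.36)²) = √(2700.275587 + 2359.456792) = 71.1318 km
  N6: √((-1.1460·111.32)² + (0.3303·100.36)²) = √(16274.798888 + 1098.850102) = 131.8091 km
  N7: √((0.0850·111.32)² + (-0.1125·100.36)²) = √(89.533229 + 127.475390) = 14.7312 km
  → nearest: N7 (14.7312 km)
Q at 26.0390°N, 54.1118°E:
  N3: √((0.7795·111.32)² + (1.1148·100.36)²) = √(7529.716663 + 12517.431555) = 141.5880 km
  N4: √((-0.7074·111.32)² + (0.2188·100.36)²) = √(6201.210965 + 482.187492) = 81.7521 km
  N5: √((0.2100·111.32)² + (0.8655·100.36)²) = √(546.493480 + 7544.934080) = 89.9524 km
  N6: √((-1.4028·111.32)² + (1.6798·100.36)²) = √(24385.850655 + 28420.810515) = 229.7970 km
  N7: √((-0.1718·111.32)² + (1.2370·100.36)²) = √(365.757057 + 15412.060478) = 125.6098 km
  → nearest: N4 (81.7521 km)
R at 25.2113°N, 53.8964°E:
  N3: √((1.6072·111.32)² + (1.3302·100.36)²) = √(32010.041914 + 17821.948825) = 223.2308 km
  N4: √((0.1203·111.32)² + (0.4342·100.36)²) = √(179.340200 + 1898.894968) = 45.5877 km
  N5: √((1.0377·111.32)² + (1.0809·100.36)²) = √(13344.122765 + 11767.720344) = 158.4672 km
  N6: √((-0.5751·111.32)² + (1.8952·100.36)²) = √(4098.577301 + 36176.904274) = 200.6875 km
  N7: √((0.6559·111.32)² + (1.4524·100.36)²) = √(5331.159267 + 21246.812521) = 163.0275 km
  → nearest: N4 (45.5877 km)
S at 24.3659°N, 53.6733°E:
  N3: √((2.4526·111.32)² + (1.5533·100.36)²) = √(74541.794421 + 24301.438935) = 314.3934 km
  N4: √((0.9657·111.32)² + (0.6573·100.36)²) = √(11556.620663 + 4351.596010) = 126.1278 km
  N5: √((1.8831·111.32)² + (1.3040·100.36)²) = √(43943.349999 + 17126.810326) = 247.1238 km
  N6: √((0.2703·111.32)² + (2.1183·100.36)²) = √(905.395823 + 45195.608473) = 214.7114 km
  N7: √((1.5013·111.32)² + (1.6755·100.36)²) = √(27930.670698 + 28275.491944) = 237.0784 km
  → nearest: N4 (126.1278 km)

P→N7; Q→N4; R→N4; S→N4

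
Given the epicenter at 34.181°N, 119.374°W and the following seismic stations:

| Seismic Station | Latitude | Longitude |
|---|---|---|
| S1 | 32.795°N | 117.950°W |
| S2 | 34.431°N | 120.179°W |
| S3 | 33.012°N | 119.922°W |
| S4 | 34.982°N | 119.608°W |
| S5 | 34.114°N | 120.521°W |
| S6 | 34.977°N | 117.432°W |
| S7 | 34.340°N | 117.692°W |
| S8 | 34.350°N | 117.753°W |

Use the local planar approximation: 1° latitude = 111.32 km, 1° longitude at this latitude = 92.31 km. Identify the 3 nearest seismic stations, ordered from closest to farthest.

Distances from 34.181°N, 119.374°W:
S1: √((-1.386·111.32)² + (1.424·92.31)²) = √(23805.25598 + 17278.95528) = 202.692 km
S2: √((0.250·111.32)² + (-0.805·92.31)²) = √(774.50890 + 5521.90922) = 79.350 km
S3: √((-1.169·111.32)² + (-0.548·92.31)²) = √(16934.61851 + 2558.93126) = 139.619 km
S4: √((0.801·111.32)² + (-0.234·92.31)²) = √(7950.81096 + 466.58333) = 91.746 km
S5: √((-0.067·111.32)² + (-1.147·92.31)²) = √(55.62833 + 11210.48334) = 106.142 km
S6: √((0.796·111.32)² + (1.942·92.31)²) = √(7851.85970 + 32136.30593) = 199.970 km
S7: √((0.159·111.32)² + (1.682·92.31)²) = √(313.28575 + 24107.35065) = 156.271 km
S8: √((0.169·111.32)² + (1.621·92.31)²) = √(353.93198 + 22390.48658) = 150.813 km
Sorted: S2 (79.350 km) < S4 (91.746 km) < S5 (106.142 km) < S3 (139.619 km) < S8 (150.813 km) < …

S2, S4, S5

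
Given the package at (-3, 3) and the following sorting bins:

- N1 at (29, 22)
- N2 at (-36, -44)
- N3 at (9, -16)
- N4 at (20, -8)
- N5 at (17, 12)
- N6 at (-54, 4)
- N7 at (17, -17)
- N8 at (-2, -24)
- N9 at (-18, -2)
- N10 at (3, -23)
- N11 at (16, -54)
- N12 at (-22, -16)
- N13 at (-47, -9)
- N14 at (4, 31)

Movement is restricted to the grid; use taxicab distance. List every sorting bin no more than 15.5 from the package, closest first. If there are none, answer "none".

none

Distances from (-3, 3):
N1: |32| + |19| = 32 + 19 = 51
N2: |-33| + |-47| = 33 + 47 = 80
N3: |12| + |-19| = 12 + 19 = 31
N4: |23| + |-11| = 23 + 11 = 34
N5: |20| + |9| = 20 + 9 = 29
N6: |-51| + |1| = 51 + 1 = 52
N7: |20| + |-20| = 20 + 20 = 40
N8: |1| + |-27| = 1 + 27 = 28
N9: |-15| + |-5| = 15 + 5 = 20
N10: |6| + |-26| = 6 + 26 = 32
N11: |19| + |-57| = 19 + 57 = 76
N12: |-19| + |-19| = 19 + 19 = 38
N13: |-44| + |-12| = 44 + 12 = 56
N14: |7| + |28| = 7 + 28 = 35
Threshold 15.5: none within range.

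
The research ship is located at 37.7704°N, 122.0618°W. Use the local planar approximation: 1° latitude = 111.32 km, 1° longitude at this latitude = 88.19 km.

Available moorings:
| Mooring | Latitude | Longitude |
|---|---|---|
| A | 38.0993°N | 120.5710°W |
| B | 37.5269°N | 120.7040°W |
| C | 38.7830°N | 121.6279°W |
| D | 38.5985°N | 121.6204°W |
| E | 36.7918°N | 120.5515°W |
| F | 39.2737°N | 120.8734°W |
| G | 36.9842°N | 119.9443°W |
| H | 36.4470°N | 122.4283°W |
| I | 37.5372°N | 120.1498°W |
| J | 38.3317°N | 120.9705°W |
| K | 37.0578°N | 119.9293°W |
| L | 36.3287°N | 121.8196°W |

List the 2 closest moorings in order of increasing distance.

Distances from 37.7704°N, 122.0618°W:
A: 136.4765 km
B: 122.7741 km
C: 119.0405 km
D: 100.0661 km
E: 172.0695 km
F: 197.4569 km
G: 206.2339 km
H: 150.8248 km
I: 170.6059 km
J: 114.7463 km
K: 204.1108 km
L: 161.9052 km
Sorted: D (100.0661 km) < J (114.7463 km) < C (119.0405 km) < B (122.7741 km) < …

D, J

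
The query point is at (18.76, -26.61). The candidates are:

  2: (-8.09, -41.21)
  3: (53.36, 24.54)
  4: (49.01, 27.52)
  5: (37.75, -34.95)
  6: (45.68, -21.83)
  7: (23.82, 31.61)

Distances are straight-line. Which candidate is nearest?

5

Distances from (18.76, -26.61):
2: 30.56
3: 61.75
4: 62.01
5: 20.74
6: 27.34
7: 58.44
Minimum: 5 at 20.74.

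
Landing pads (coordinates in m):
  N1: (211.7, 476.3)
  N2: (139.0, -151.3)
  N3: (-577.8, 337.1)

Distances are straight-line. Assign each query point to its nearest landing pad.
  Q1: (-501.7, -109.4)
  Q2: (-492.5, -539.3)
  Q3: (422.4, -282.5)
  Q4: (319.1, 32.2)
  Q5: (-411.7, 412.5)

Q1 at (-501.7, -109.4):
  N1: 923.0 m
  N2: 642.1 m
  N3: 452.9 m
  → nearest: N3 (452.9 m)
Q2 at (-492.5, -539.3):
  N1: 1235.9 m
  N2: 741.2 m
  N3: 880.5 m
  → nearest: N2 (741.2 m)
Q3 at (422.4, -282.5):
  N1: 787.5 m
  N2: 312.3 m
  N3: 1176.6 m
  → nearest: N2 (312.3 m)
Q4 at (319.1, 32.2):
  N1: 456.9 m
  N2: 257.1 m
  N3: 947.3 m
  → nearest: N2 (257.1 m)
Q5 at (-411.7, 412.5):
  N1: 626.7 m
  N2: 788.1 m
  N3: 182.4 m
  → nearest: N3 (182.4 m)

Q1→N3; Q2→N2; Q3→N2; Q4→N2; Q5→N3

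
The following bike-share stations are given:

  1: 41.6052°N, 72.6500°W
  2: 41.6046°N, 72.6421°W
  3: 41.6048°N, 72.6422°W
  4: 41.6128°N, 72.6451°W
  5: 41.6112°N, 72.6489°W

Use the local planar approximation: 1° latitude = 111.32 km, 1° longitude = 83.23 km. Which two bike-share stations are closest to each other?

Pairwise distances:
1–2: 0.6609 km
1–3: 0.6507 km
1–4: 0.9392 km
1–5: 0.6742 km
2–3: 0.0238 km
2–4: 0.9464 km
2–5: 0.9274 km
3–4: 0.9227 km
3–5: 0.9047 km
4–5: 0.3630 km
Closest pair: 2–3 at 0.0238 km.

2 and 3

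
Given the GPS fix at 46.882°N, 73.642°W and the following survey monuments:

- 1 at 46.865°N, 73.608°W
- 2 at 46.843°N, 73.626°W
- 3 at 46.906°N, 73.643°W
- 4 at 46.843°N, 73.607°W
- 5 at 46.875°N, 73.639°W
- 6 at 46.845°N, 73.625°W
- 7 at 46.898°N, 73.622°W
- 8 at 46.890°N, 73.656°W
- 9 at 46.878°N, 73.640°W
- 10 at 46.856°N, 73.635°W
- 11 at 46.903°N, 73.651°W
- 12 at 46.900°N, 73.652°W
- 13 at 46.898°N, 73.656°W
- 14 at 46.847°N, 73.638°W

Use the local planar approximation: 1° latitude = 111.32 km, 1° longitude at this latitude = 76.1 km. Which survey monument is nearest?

Distances from 46.882°N, 73.642°W:
1: √((-0.017·111.32)² + (0.034·76.1)²) = √(3.58133 + 6.69464) = 3.206 km
2: √((-0.039·111.32)² + (0.016·76.1)²) = √(18.84845 + 1.48255) = 4.509 km
3: √((0.024·111.32)² + (-0.001·76.1)²) = √(7.13787 + 0.00579) = 2.673 km
4: √((-0.039·111.32)² + (0.035·76.1)²) = √(18.84845 + 7.09423) = 5.093 km
5: √((-0.007·111.32)² + (0.003·76.1)²) = √(0.60721 + 0.05212) = 0.812 km
6: √((-0.037·111.32)² + (0.017·76.1)²) = √(16.96484 + 1.67366) = 4.317 km
7: √((0.016·111.32)² + (0.020·76.1)²) = √(3.17239 + 2.31648) = 2.343 km
8: √((0.008·111.32)² + (-0.014·76.1)²) = √(0.79310 + 1.13508) = 1.389 km
9: √((-0.004·111.32)² + (0.002·76.1)²) = √(0.19827 + 0.02316) = 0.471 km
10: √((-0.026·111.32)² + (0.007·76.1)²) = √(8.37709 + 0.28377) = 2.943 km
11: √((0.021·111.32)² + (-0.009·76.1)²) = √(5.46493 + 0.46909) = 2.436 km
12: √((0.018·111.32)² + (-0.010·76.1)²) = √(4.01505 + 0.57912) = 2.143 km
13: √((0.016·111.32)² + (-0.014·76.1)²) = √(3.17239 + 1.13508) = 2.075 km
14: √((-0.035·111.32)² + (0.004·76.1)²) = √(15.18037 + 0.09266) = 3.908 km
Minimum: 9 at 0.471 km.

9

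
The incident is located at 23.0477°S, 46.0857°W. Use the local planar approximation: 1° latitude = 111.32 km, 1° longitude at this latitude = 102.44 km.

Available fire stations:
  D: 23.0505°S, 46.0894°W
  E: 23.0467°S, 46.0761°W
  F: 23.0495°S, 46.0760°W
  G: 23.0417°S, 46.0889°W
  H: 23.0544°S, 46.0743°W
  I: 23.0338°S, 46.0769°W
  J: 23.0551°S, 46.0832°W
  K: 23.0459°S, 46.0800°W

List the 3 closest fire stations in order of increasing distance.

D, K, G

Distances from 23.0477°S, 46.0857°W:
D: √((-0.0028·111.32)² + (-0.0037·102.44)²) = √(0.097154 + 0.143662) = 0.4907 km
E: √((0.0010·111.32)² + (0.0096·102.44)²) = √(0.012392 + 0.967123) = 0.9897 km
F: √((-0.0018·111.32)² + (0.0097·102.44)²) = √(0.040151 + 0.987376) = 1.0137 km
G: √((0.0060·111.32)² + (-0.0032·102.44)²) = √(0.446117 + 0.107458) = 0.7440 km
H: √((-0.0067·111.32)² + (0.0114·102.44)²) = √(0.556283 + 1.363794) = 1.3857 km
I: √((0.0139·111.32)² + (0.0088·102.44)²) = √(2.394286 + 0.812652) = 1.7908 km
J: √((-0.0074·111.32)² + (0.0025·102.44)²) = √(0.678594 + 0.065587) = 0.8627 km
K: √((0.0018·111.32)² + (0.0057·102.44)²) = √(0.040151 + 0.340949) = 0.6173 km
Sorted: D (0.4907 km) < K (0.6173 km) < G (0.7440 km) < J (0.8627 km) < E (0.9897 km) < …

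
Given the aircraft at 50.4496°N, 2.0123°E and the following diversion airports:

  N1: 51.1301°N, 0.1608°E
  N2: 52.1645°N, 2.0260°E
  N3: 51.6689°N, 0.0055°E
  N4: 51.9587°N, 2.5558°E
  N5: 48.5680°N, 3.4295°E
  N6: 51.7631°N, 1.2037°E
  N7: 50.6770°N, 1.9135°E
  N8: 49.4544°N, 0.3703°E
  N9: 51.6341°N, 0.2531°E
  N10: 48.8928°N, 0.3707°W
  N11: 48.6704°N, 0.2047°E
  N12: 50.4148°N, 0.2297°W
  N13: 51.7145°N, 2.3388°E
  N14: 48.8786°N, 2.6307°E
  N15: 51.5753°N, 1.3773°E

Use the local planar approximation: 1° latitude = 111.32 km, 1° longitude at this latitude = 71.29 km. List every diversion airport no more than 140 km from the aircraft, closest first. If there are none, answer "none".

N7, N15

Distances from 50.4496°N, 2.0123°E:
N1: 152.1868 km
N2: 190.9052 km
N3: 197.2076 km
N4: 172.4033 km
N5: 232.5529 km
N6: 157.1716 km
N7: 26.2758 km
N8: 161.1710 km
N9: 181.9758 km
N10: 242.6819 km
N11: 236.2919 km
N12: 159.8791 km
N13: 142.7195 km
N14: 180.3548 km
N15: 133.2390 km
Threshold 140 km: N7 (26.2758 km), N15 (133.2390 km) are within range.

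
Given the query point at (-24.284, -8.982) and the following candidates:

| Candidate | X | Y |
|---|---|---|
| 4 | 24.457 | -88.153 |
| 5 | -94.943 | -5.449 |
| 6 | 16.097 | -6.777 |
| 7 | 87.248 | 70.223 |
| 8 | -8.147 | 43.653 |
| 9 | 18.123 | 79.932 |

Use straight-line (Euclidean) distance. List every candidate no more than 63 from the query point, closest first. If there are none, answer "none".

6, 8

Distances from (-24.284, -8.982):
4: √((48.741)² + (-79.171)²) = √(2375.68508 + 6268.04724) = 92.972
5: √((-70.659)² + (3.533)²) = √(4992.69428 + 12.48209) = 70.747
6: √((40.381)² + (2.205)²) = √(1630.62516 + 4.86202) = 40.441
7: √((111.532)² + (79.205)²) = √(12439.38702 + 6273.43203) = 136.795
8: √((16.137)² + (52.635)²) = √(260.40277 + 2770.44322) = 55.053
9: √((42.407)² + (88.914)²) = √(1798.35365 + 7905.69940) = 98.509
Threshold 63: 6 (40.441), 8 (55.053) are within range.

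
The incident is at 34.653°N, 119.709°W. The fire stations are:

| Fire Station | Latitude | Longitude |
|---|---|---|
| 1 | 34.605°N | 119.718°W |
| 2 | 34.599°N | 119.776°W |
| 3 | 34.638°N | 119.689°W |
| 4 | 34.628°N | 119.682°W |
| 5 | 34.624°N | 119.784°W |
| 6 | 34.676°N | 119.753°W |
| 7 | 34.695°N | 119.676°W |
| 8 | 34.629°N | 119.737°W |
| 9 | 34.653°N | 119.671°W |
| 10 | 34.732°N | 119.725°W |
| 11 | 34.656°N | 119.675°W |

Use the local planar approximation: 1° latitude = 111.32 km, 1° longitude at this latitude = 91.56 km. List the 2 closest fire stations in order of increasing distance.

3, 11

Distances from 34.653°N, 119.709°W:
1: 5.407 km
2: 8.589 km
3: 2.478 km
4: 3.722 km
5: 7.588 km
6: 4.773 km
7: 5.567 km
8: 3.703 km
9: 3.479 km
10: 8.915 km
11: 3.131 km
Sorted: 3 (2.478 km) < 11 (3.131 km) < 9 (3.479 km) < 8 (3.703 km) < …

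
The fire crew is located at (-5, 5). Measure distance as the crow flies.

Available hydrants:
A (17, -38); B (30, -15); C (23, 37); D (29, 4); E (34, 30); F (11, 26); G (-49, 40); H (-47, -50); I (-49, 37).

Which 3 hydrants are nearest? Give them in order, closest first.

Distances from (-5, 5):
A: √((22)² + (-43)²) = √(484.000 + 1849.000) = 48.3
B: √((35)² + (-20)²) = √(1225.000 + 400.000) = 40.3
C: √((28)² + (32)²) = √(784.000 + 1024.000) = 42.5
D: √((34)² + (-1)²) = √(1156.000 + 1.000) = 34.0
E: √((39)² + (25)²) = √(1521.000 + 625.000) = 46.3
F: √((16)² + (21)²) = √(256.000 + 441.000) = 26.4
G: √((-44)² + (35)²) = √(1936.000 + 1225.000) = 56.2
H: √((-42)² + (-55)²) = √(1764.000 + 3025.000) = 69.2
I: √((-44)² + (32)²) = √(1936.000 + 1024.000) = 54.4
Sorted: F (26.4) < D (34.0) < B (40.3) < C (42.5) < E (46.3) < …

F, D, B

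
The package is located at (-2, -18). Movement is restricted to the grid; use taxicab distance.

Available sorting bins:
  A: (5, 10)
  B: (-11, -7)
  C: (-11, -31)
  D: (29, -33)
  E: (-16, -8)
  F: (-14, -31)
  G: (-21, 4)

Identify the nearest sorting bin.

Distances from (-2, -18):
A: |7| + |28| = 7 + 28 = 35
B: |-9| + |11| = 9 + 11 = 20
C: |-9| + |-13| = 9 + 13 = 22
D: |31| + |-15| = 31 + 15 = 46
E: |-14| + |10| = 14 + 10 = 24
F: |-12| + |-13| = 12 + 13 = 25
G: |-19| + |22| = 19 + 22 = 41
Minimum: B at 20.

B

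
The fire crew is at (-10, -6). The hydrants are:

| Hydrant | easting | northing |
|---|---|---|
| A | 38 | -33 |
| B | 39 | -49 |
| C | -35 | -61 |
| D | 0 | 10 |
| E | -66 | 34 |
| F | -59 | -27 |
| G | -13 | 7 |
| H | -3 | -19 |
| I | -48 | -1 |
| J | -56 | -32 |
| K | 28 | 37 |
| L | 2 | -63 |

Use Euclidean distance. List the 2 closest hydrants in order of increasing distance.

Distances from (-10, -6):
A: √((48)² + (-27)²) = √(2304.000 + 729.000) = 55.1
B: √((49)² + (-43)²) = √(2401.000 + 1849.000) = 65.2
C: √((-25)² + (-55)²) = √(625.000 + 3025.000) = 60.4
D: √((10)² + (16)²) = √(100.000 + 256.000) = 18.9
E: √((-56)² + (40)²) = √(3136.000 + 1600.000) = 68.8
F: √((-49)² + (-21)²) = √(2401.000 + 441.000) = 53.3
G: √((-3)² + (13)²) = √(9.000 + 169.000) = 13.3
H: √((7)² + (-13)²) = √(49.000 + 169.000) = 14.8
I: √((-38)² + (5)²) = √(1444.000 + 25.000) = 38.3
J: √((-46)² + (-26)²) = √(2116.000 + 676.000) = 52.8
K: √((38)² + (43)²) = √(1444.000 + 1849.000) = 57.4
L: √((12)² + (-57)²) = √(144.000 + 3249.000) = 58.2
Sorted: G (13.3) < H (14.8) < D (18.9) < I (38.3) < …

G, H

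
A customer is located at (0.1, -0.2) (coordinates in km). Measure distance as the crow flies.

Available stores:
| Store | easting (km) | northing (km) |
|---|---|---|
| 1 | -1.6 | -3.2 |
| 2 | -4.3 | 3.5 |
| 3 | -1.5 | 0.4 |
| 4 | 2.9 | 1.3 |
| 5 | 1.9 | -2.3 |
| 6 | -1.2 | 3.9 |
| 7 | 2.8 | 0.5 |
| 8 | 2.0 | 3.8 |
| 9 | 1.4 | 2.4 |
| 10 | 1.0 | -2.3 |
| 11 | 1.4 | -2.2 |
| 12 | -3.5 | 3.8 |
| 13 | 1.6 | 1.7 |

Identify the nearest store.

3

Distances from (0.1, -0.2):
1: 3.45 km
2: 5.75 km
3: 1.71 km
4: 3.18 km
5: 2.77 km
6: 4.30 km
7: 2.79 km
8: 4.43 km
9: 2.91 km
10: 2.28 km
11: 2.39 km
12: 5.38 km
13: 2.42 km
Minimum: 3 at 1.71 km.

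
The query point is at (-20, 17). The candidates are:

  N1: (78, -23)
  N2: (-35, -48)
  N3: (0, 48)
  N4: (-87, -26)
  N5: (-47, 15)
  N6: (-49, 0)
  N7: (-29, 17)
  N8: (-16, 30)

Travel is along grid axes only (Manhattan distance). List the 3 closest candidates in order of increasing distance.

N7, N8, N5

Distances from (-20, 17):
N1: 138
N2: 80
N3: 51
N4: 110
N5: 29
N6: 46
N7: 9
N8: 17
Sorted: N7 (9) < N8 (17) < N5 (29) < N6 (46) < N3 (51) < …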